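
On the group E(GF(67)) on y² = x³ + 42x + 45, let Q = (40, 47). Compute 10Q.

(11, 30)

Double-and-add on 10 = (1010)₂. Start with Q = (40, 47) for the leading 1-bit.
double: tangent at (40, 47): λ = (3·40² + 42)/(2·47) ≡ 18/27. 27⁻¹ ≡ 5 (mod 67), so λ ≡ 18·5 ≡ 23.
  x = λ² - 40 - 40 = 529 - 80 ≡ 47; y = λ·(40 - 47) - 47 ≡ 60. → (47, 60)
double: tangent at (47, 60): λ = (3·47² + 42)/(2·60) ≡ 36/53. 53⁻¹ ≡ 43 (mod 67) since 53·43 = 2279 ≡ 1, so λ ≡ 36·43 ≡ 7.
  x = λ² - 47 - 47 = 49 - 94 ≡ 22; y = λ·(47 - 22) - 60 ≡ 48. → (22, 48)
add Q: (22, 48) + (40, 47). λ = (47 - 48)/(40 - 22) ≡ 66/18 mod 67. 18⁻¹ ≡ 41 (mod 67) since 18·41 = 738 ≡ 1, so λ ≡ 26.
  x = λ² - 22 - 40 = 676 - 62 ≡ 11; y = λ·(22 - 11) - 48 ≡ 37. → (11, 37)
double: tangent at (11, 37): λ = (3·11² + 42)/(2·37) ≡ 3/7. 7⁻¹ ≡ 48 (mod 67) since 7·48 = 336 ≡ 1, so λ ≡ 3·48 ≡ 10.
  x = λ² - 11 - 11 = 100 - 22 ≡ 11; y = λ·(11 - 11) - 37 ≡ 30. → (11, 30)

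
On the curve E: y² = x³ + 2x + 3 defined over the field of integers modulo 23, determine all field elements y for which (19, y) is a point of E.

0

x³ + 2x + 3 = 6900 ≡ 0 (mod 23).
Only y = 0 satisfies y² ≡ 0.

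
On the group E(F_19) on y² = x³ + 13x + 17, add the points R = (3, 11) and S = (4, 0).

(3, 11) + (4, 0). λ = (0 - 11)/(4 - 3) ≡ 8/1 mod 19. 1⁻¹ ≡ 1 (mod 19), so λ ≡ 8.
  x = λ² - 3 - 4 = 64 - 7 ≡ 0; y = λ·(3 - 0) - 11 ≡ 13. → (0, 13)

(0, 13)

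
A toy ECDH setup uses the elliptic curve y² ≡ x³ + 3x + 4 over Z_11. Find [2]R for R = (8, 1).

(0, 9)

tangent at (8, 1): λ = (3·8² + 3)/(2·1) ≡ 8/2. 2⁻¹ ≡ 6 (mod 11), so λ ≡ 8·6 ≡ 4.
  x = λ² - 8 - 8 = 16 - 16 ≡ 0; y = λ·(8 - 0) - 1 ≡ 9. → (0, 9)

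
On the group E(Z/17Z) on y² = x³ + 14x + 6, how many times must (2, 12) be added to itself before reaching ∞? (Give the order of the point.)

7

2P: tangent at (2, 12): λ = (3·2² + 14)/(2·12) ≡ 9/7. 7⁻¹ ≡ 5 (mod 17) since 7·5 = 35 ≡ 1, so λ ≡ 9·5 ≡ 11.
  x = λ² - 2 - 2 = 121 - 4 ≡ 15; y = λ·(2 - 15) - 12 ≡ 15. → (15, 15)
3P: (15, 15) + (2, 12). λ = (12 - 15)/(2 - 15) ≡ 14/4 mod 17. 4⁻¹ ≡ 13 (mod 17), so λ ≡ 12.
  x = λ² - 15 - 2 = 144 - 17 ≡ 8; y = λ·(15 - 8) - 15 ≡ 1. → (8, 1)
4P: (8, 1) + (2, 12). λ = (12 - 1)/(2 - 8) ≡ 11/11 mod 17. 11⁻¹ ≡ 14 (mod 17), so λ ≡ 1.
  x = λ² - 8 - 2 = 1 - 10 ≡ 8; y = λ·(8 - 8) - 1 ≡ 16. → (8, 16)
5P: (8, 16) + (2, 12). λ = (12 - 16)/(2 - 8) ≡ 13/11 mod 17. 11⁻¹ ≡ 14 (mod 17), so λ ≡ 12.
  x = λ² - 8 - 2 = 144 - 10 ≡ 15; y = λ·(8 - 15) - 16 ≡ 2. → (15, 2)
6P: (15, 2) + (2, 12). λ = (12 - 2)/(2 - 15) ≡ 10/4 mod 17. 4⁻¹ ≡ 13 (mod 17), so λ ≡ 11.
  x = λ² - 15 - 2 = 121 - 17 ≡ 2; y = λ·(15 - 2) - 2 ≡ 5. → (2, 5)
7P: (2, 5) + (2, 12): same x and y₁ ≡ -y₂, so the sum is ∞.
7P = ∞, so the order is 7.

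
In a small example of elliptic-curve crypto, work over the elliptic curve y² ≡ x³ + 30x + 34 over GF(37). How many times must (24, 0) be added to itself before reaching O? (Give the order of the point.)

2P: (24, 0) + (24, 0): same x and y₁ ≡ -y₂, so the sum is O.
2P = O, so the order is 2.

2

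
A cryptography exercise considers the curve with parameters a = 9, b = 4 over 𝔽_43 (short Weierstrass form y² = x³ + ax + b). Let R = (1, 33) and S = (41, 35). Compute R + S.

(1, 33) + (41, 35). λ = (35 - 33)/(41 - 1) ≡ 2/40 mod 43. 40⁻¹ ≡ 14 (mod 43) since 40·14 = 560 ≡ 1, so λ ≡ 28.
  x = λ² - 1 - 41 = 784 - 42 ≡ 11; y = λ·(1 - 11) - 33 ≡ 31. → (11, 31)

(11, 31)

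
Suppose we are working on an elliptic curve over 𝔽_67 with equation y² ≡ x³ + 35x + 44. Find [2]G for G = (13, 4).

(29, 51)

tangent at (13, 4): λ = (3·13² + 35)/(2·4) ≡ 6/8. 8⁻¹ ≡ 42 (mod 67), so λ ≡ 6·42 ≡ 51.
  x = λ² - 13 - 13 = 2601 - 26 ≡ 29; y = λ·(13 - 29) - 4 ≡ 51. → (29, 51)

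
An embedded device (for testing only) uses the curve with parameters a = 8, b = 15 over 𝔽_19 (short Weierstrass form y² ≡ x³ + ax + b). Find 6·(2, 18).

Write P = (2, 18).
Repeated addition: build up to 6P.
2P: tangent at (2, 18): λ = (3·2² + 8)/(2·18) ≡ 1/17. 17⁻¹ ≡ 9 (mod 19) since 17·9 = 153 ≡ 1, so λ ≡ 1·9 ≡ 9.
  x = λ² - 2 - 2 = 81 - 4 ≡ 1; y = λ·(2 - 1) - 18 ≡ 10. → (1, 10)
3P: (1, 10) + (2, 18). λ = (18 - 10)/(2 - 1) ≡ 8/1 mod 19. 1⁻¹ ≡ 1 (mod 19), so λ ≡ 8.
  x = λ² - 1 - 2 = 64 - 3 ≡ 4; y = λ·(1 - 4) - 10 ≡ 4. → (4, 4)
4P: (4, 4) + (2, 18). λ = (18 - 4)/(2 - 4) ≡ 14/17 mod 19. 17⁻¹ ≡ 9 (mod 19), so λ ≡ 12.
  x = λ² - 4 - 2 = 144 - 6 ≡ 5; y = λ·(4 - 5) - 4 ≡ 3. → (5, 3)
5P: (5, 3) + (2, 18). λ = (18 - 3)/(2 - 5) ≡ 15/16 mod 19. 16⁻¹ ≡ 6 (mod 19), so λ ≡ 14.
  x = λ² - 5 - 2 = 196 - 7 ≡ 18; y = λ·(5 - 18) - 3 ≡ 5. → (18, 5)
6P: (18, 5) + (2, 18). λ = (18 - 5)/(2 - 18) ≡ 13/3 mod 19. 3⁻¹ ≡ 13 (mod 19) since 3·13 = 39 ≡ 1, so λ ≡ 17.
  x = λ² - 18 - 2 = 289 - 20 ≡ 3; y = λ·(18 - 3) - 5 ≡ 3. → (3, 3)

(3, 3)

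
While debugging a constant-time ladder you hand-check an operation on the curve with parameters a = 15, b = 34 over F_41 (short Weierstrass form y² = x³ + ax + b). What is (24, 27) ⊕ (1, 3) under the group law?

(36, 30)

(24, 27) + (1, 3). λ = (3 - 27)/(1 - 24) ≡ 17/18 mod 41. 18⁻¹ ≡ 16 (mod 41), so λ ≡ 26.
  x = λ² - 24 - 1 = 676 - 25 ≡ 36; y = λ·(24 - 36) - 27 ≡ 30. → (36, 30)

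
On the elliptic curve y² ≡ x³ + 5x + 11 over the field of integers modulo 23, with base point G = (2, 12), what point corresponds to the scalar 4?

(9, 16)

Repeated addition: build up to 4G.
2G: tangent at (2, 12): λ = (3·2² + 5)/(2·12) ≡ 17/1. 1⁻¹ ≡ 1 (mod 23), so λ ≡ 17·1 ≡ 17.
  x = λ² - 2 - 2 = 289 - 4 ≡ 9; y = λ·(2 - 9) - 12 ≡ 7. → (9, 7)
3G: (9, 7) + (2, 12). λ = (12 - 7)/(2 - 9) ≡ 5/16 mod 23. 16⁻¹ ≡ 13 (mod 23) since 16·13 = 208 ≡ 1, so λ ≡ 19.
  x = λ² - 9 - 2 = 361 - 11 ≡ 5; y = λ·(9 - 5) - 7 ≡ 0. → (5, 0)
4G: (5, 0) + (2, 12). λ = (12 - 0)/(2 - 5) ≡ 12/20 mod 23. 20⁻¹ ≡ 15 (mod 23) since 20·15 = 300 ≡ 1, so λ ≡ 19.
  x = λ² - 5 - 2 = 361 - 7 ≡ 9; y = λ·(5 - 9) - 0 ≡ 16. → (9, 16)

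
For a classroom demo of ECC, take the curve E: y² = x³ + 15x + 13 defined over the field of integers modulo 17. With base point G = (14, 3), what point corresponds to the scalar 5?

(13, 12)

Double-and-add on 5 = (101)₂. Start with G = (14, 3) for the leading 1-bit.
double: tangent at (14, 3): λ = (3·14² + 15)/(2·3) ≡ 8/6. 6⁻¹ ≡ 3 (mod 17), so λ ≡ 8·3 ≡ 7.
  x = λ² - 14 - 14 = 49 - 28 ≡ 4; y = λ·(14 - 4) - 3 ≡ 16. → (4, 16)
double: tangent at (4, 16): λ = (3·4² + 15)/(2·16) ≡ 12/15. 15⁻¹ ≡ 8 (mod 17) since 15·8 = 120 ≡ 1, so λ ≡ 12·8 ≡ 11.
  x = λ² - 4 - 4 = 121 - 8 ≡ 11; y = λ·(4 - 11) - 16 ≡ 9. → (11, 9)
add G: (11, 9) + (14, 3). λ = (3 - 9)/(14 - 11) ≡ 11/3 mod 17. 3⁻¹ ≡ 6 (mod 17), so λ ≡ 15.
  x = λ² - 11 - 14 = 225 - 25 ≡ 13; y = λ·(11 - 13) - 9 ≡ 12. → (13, 12)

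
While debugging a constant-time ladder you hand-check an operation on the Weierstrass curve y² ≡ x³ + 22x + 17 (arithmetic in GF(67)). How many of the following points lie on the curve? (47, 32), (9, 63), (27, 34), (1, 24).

(47, 32): 32² ≡ 19, rhs ≡ 19 → on.
(9, 63): 63² ≡ 16, rhs ≡ 6 → off.
(27, 34): 34² ≡ 17, rhs ≡ 60 → off.
(1, 24): 24² ≡ 40, rhs ≡ 40 → on.

2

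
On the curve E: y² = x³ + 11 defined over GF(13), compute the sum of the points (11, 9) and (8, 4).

(11, 9) + (8, 4). λ = (4 - 9)/(8 - 11) ≡ 8/10 mod 13. 10⁻¹ ≡ 4 (mod 13), so λ ≡ 6.
  x = λ² - 11 - 8 = 36 - 19 ≡ 4; y = λ·(11 - 4) - 9 ≡ 7. → (4, 7)

(4, 7)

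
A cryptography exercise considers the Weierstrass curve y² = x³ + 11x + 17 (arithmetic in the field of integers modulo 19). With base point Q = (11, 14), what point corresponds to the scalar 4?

Double-and-add on 4 = (100)₂. Start with Q = (11, 14) for the leading 1-bit.
double: tangent at (11, 14): λ = (3·11² + 11)/(2·14) ≡ 13/9. 9⁻¹ ≡ 17 (mod 19) since 9·17 = 153 ≡ 1, so λ ≡ 13·17 ≡ 12.
  x = λ² - 11 - 11 = 144 - 22 ≡ 8; y = λ·(11 - 8) - 14 ≡ 3. → (8, 3)
double: tangent at (8, 3): λ = (3·8² + 11)/(2·3) ≡ 13/6. 6⁻¹ ≡ 16 (mod 19), so λ ≡ 13·16 ≡ 18.
  x = λ² - 8 - 8 = 324 - 16 ≡ 4; y = λ·(8 - 4) - 3 ≡ 12. → (4, 12)

(4, 12)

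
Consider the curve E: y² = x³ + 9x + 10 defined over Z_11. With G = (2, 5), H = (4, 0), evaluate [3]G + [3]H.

(3, 8)

First 3G:
Repeated addition: build up to 3G.
2G: tangent at (2, 5): λ = (3·2² + 9)/(2·5) ≡ 10/10. 10⁻¹ ≡ 10 (mod 11), so λ ≡ 10·10 ≡ 1.
  x = λ² - 2 - 2 = 1 - 4 ≡ 8; y = λ·(2 - 8) - 5 ≡ 0. → (8, 0)
3G: (8, 0) + (2, 5). λ = (5 - 0)/(2 - 8) ≡ 5/5 mod 11. 5⁻¹ ≡ 9 (mod 11), so λ ≡ 1.
  x = λ² - 8 - 2 = 1 - 10 ≡ 2; y = λ·(8 - 2) - 0 ≡ 6. → (2, 6)
3G = (2, 6).
Next 3H:
Repeated addition: build up to 3H.
2H: (4, 0) + (4, 0): same x and y₁ ≡ -y₂, so the sum is 𝒪.
3H: 𝒪 + (4, 0) = (4, 0) (identity).
3H = (4, 0).
Finally 3G + 3H:
(2, 6) + (4, 0). λ = (0 - 6)/(4 - 2) ≡ 5/2 mod 11. 2⁻¹ ≡ 6 (mod 11), so λ ≡ 8.
  x = λ² - 2 - 4 = 64 - 6 ≡ 3; y = λ·(2 - 3) - 6 ≡ 8. → (3, 8)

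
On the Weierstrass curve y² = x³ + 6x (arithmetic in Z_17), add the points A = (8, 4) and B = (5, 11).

(8, 4) + (5, 11). λ = (11 - 4)/(5 - 8) ≡ 7/14 mod 17. 14⁻¹ ≡ 11 (mod 17), so λ ≡ 9.
  x = λ² - 8 - 5 = 81 - 13 ≡ 0; y = λ·(8 - 0) - 4 ≡ 0. → (0, 0)

(0, 0)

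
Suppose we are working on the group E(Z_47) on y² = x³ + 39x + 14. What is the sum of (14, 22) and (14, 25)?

O

The two points share x = 14 and their y-coordinates satisfy 22 + 25 ≡ 0 (mod 47), so they are inverses. Their sum is O.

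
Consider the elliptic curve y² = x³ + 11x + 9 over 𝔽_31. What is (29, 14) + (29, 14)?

tangent at (29, 14): λ = (3·29² + 11)/(2·14) ≡ 23/28. 28⁻¹ ≡ 10 (mod 31), so λ ≡ 23·10 ≡ 13.
  x = λ² - 29 - 29 = 169 - 58 ≡ 18; y = λ·(29 - 18) - 14 ≡ 5. → (18, 5)

(18, 5)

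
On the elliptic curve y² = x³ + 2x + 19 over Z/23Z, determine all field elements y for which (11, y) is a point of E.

none

x³ + 2x + 19 = 1372 ≡ 15 (mod 23).
15 is a non-residue mod 23; no y exists.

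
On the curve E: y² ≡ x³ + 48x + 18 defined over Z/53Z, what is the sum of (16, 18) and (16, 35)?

The two points share x = 16 and their y-coordinates satisfy 18 + 35 ≡ 0 (mod 53), so they are inverses. Their sum is O.

O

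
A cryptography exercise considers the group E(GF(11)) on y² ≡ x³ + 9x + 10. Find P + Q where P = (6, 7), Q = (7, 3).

(3, 3)

(6, 7) + (7, 3). λ = (3 - 7)/(7 - 6) ≡ 7/1 mod 11. 1⁻¹ ≡ 1 (mod 11) since 1·1 = 1 ≡ 1, so λ ≡ 7.
  x = λ² - 6 - 7 = 49 - 13 ≡ 3; y = λ·(6 - 3) - 7 ≡ 3. → (3, 3)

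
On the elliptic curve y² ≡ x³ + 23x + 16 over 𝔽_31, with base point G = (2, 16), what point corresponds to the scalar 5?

(2, 15)

Double-and-add on 5 = (101)₂. Start with G = (2, 16) for the leading 1-bit.
double: tangent at (2, 16): λ = (3·2² + 23)/(2·16) ≡ 4/1. 1⁻¹ ≡ 1 (mod 31), so λ ≡ 4·1 ≡ 4.
  x = λ² - 2 - 2 = 16 - 4 ≡ 12; y = λ·(2 - 12) - 16 ≡ 6. → (12, 6)
double: tangent at (12, 6): λ = (3·12² + 23)/(2·6) ≡ 21/12. 12⁻¹ ≡ 13 (mod 31), so λ ≡ 21·13 ≡ 25.
  x = λ² - 12 - 12 = 625 - 24 ≡ 12; y = λ·(12 - 12) - 6 ≡ 25. → (12, 25)
add G: (12, 25) + (2, 16). λ = (16 - 25)/(2 - 12) ≡ 22/21 mod 31. 21⁻¹ ≡ 3 (mod 31) since 21·3 = 63 ≡ 1, so λ ≡ 4.
  x = λ² - 12 - 2 = 16 - 14 ≡ 2; y = λ·(12 - 2) - 25 ≡ 15. → (2, 15)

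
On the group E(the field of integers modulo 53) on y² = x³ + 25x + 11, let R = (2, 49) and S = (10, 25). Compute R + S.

(50, 42)

(2, 49) + (10, 25). λ = (25 - 49)/(10 - 2) ≡ 29/8 mod 53. 8⁻¹ ≡ 20 (mod 53), so λ ≡ 50.
  x = λ² - 2 - 10 = 2500 - 12 ≡ 50; y = λ·(2 - 50) - 49 ≡ 42. → (50, 42)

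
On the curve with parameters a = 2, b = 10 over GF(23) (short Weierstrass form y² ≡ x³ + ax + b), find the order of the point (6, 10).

5

2P: tangent at (6, 10): λ = (3·6² + 2)/(2·10) ≡ 18/20. 20⁻¹ ≡ 15 (mod 23), so λ ≡ 18·15 ≡ 17.
  x = λ² - 6 - 6 = 289 - 12 ≡ 1; y = λ·(6 - 1) - 10 ≡ 6. → (1, 6)
3P: (1, 6) + (6, 10). λ = (10 - 6)/(6 - 1) ≡ 4/5 mod 23. 5⁻¹ ≡ 14 (mod 23), so λ ≡ 10.
  x = λ² - 1 - 6 = 100 - 7 ≡ 1; y = λ·(1 - 1) - 6 ≡ 17. → (1, 17)
4P: (1, 17) + (6, 10). λ = (10 - 17)/(6 - 1) ≡ 16/5 mod 23. 5⁻¹ ≡ 14 (mod 23) since 5·14 = 70 ≡ 1, so λ ≡ 17.
  x = λ² - 1 - 6 = 289 - 7 ≡ 6; y = λ·(1 - 6) - 17 ≡ 13. → (6, 13)
5P: (6, 13) + (6, 10): same x and y₁ ≡ -y₂, so the sum is ∞.
5P = ∞, so the order is 5.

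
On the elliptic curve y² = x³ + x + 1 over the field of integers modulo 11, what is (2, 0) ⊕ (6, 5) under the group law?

(8, 9)

(2, 0) + (6, 5). λ = (5 - 0)/(6 - 2) ≡ 5/4 mod 11. 4⁻¹ ≡ 3 (mod 11) since 4·3 = 12 ≡ 1, so λ ≡ 4.
  x = λ² - 2 - 6 = 16 - 8 ≡ 8; y = λ·(2 - 8) - 0 ≡ 9. → (8, 9)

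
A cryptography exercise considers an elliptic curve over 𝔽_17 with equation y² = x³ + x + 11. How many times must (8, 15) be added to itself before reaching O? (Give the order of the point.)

2P: tangent at (8, 15): λ = (3·8² + 1)/(2·15) ≡ 6/13. 13⁻¹ ≡ 4 (mod 17), so λ ≡ 6·4 ≡ 7.
  x = λ² - 8 - 8 = 49 - 16 ≡ 16; y = λ·(8 - 16) - 15 ≡ 14. → (16, 14)
3P: (16, 14) + (8, 15). λ = (15 - 14)/(8 - 16) ≡ 1/9 mod 17. 9⁻¹ ≡ 2 (mod 17), so λ ≡ 2.
  x = λ² - 16 - 8 = 4 - 24 ≡ 14; y = λ·(16 - 14) - 14 ≡ 7. → (14, 7)
4P: (14, 7) + (8, 15). λ = (15 - 7)/(8 - 14) ≡ 8/11 mod 17. 11⁻¹ ≡ 14 (mod 17) since 11·14 = 154 ≡ 1, so λ ≡ 10.
  x = λ² - 14 - 8 = 100 - 22 ≡ 10; y = λ·(14 - 10) - 7 ≡ 16. → (10, 16)
5P: (10, 16) + (8, 15). λ = (15 - 16)/(8 - 10) ≡ 16/15 mod 17. 15⁻¹ ≡ 8 (mod 17), so λ ≡ 9.
  x = λ² - 10 - 8 = 81 - 18 ≡ 12; y = λ·(10 - 12) - 16 ≡ 0. → (12, 0)
6P: (12, 0) + (8, 15). λ = (15 - 0)/(8 - 12) ≡ 15/13 mod 17. 13⁻¹ ≡ 4 (mod 17), so λ ≡ 9.
  x = λ² - 12 - 8 = 81 - 20 ≡ 10; y = λ·(12 - 10) - 0 ≡ 1. → (10, 1)
7P: (10, 1) + (8, 15). λ = (15 - 1)/(8 - 10) ≡ 14/15 mod 17. 15⁻¹ ≡ 8 (mod 17), so λ ≡ 10.
  x = λ² - 10 - 8 = 100 - 18 ≡ 14; y = λ·(10 - 14) - 1 ≡ 10. → (14, 10)
8P: (14, 10) + (8, 15). λ = (15 - 10)/(8 - 14) ≡ 5/11 mod 17. 11⁻¹ ≡ 14 (mod 17), so λ ≡ 2.
  x = λ² - 14 - 8 = 4 - 22 ≡ 16; y = λ·(14 - 16) - 10 ≡ 3. → (16, 3)
9P: (16, 3) + (8, 15). λ = (15 - 3)/(8 - 16) ≡ 12/9 mod 17. 9⁻¹ ≡ 2 (mod 17) since 9·2 = 18 ≡ 1, so λ ≡ 7.
  x = λ² - 16 - 8 = 49 - 24 ≡ 8; y = λ·(16 - 8) - 3 ≡ 2. → (8, 2)
10P: (8, 2) + (8, 15): same x and y₁ ≡ -y₂, so the sum is O.
10P = O, so the order is 10.

10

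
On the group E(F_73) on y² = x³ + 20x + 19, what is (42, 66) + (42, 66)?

(5, 5)

tangent at (42, 66): λ = (3·42² + 20)/(2·66) ≡ 56/59. 59⁻¹ ≡ 26 (mod 73), so λ ≡ 56·26 ≡ 69.
  x = λ² - 42 - 42 = 4761 - 84 ≡ 5; y = λ·(42 - 5) - 66 ≡ 5. → (5, 5)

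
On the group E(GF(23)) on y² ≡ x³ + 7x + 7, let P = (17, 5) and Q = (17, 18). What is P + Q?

The two points share x = 17 and their y-coordinates satisfy 5 + 18 ≡ 0 (mod 23), so they are inverses. Their sum is 𝒪.

O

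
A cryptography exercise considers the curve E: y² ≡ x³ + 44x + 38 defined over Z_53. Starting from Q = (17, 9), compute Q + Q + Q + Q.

(0, 41)

Repeated addition: build up to 4Q.
2Q: tangent at (17, 9): λ = (3·17² + 44)/(2·9) ≡ 10/18. 18⁻¹ ≡ 3 (mod 53) since 18·3 = 54 ≡ 1, so λ ≡ 10·3 ≡ 30.
  x = λ² - 17 - 17 = 900 - 34 ≡ 18; y = λ·(17 - 18) - 9 ≡ 14. → (18, 14)
3Q: (18, 14) + (17, 9). λ = (9 - 14)/(17 - 18) ≡ 48/52 mod 53. 52⁻¹ ≡ 52 (mod 53), so λ ≡ 5.
  x = λ² - 18 - 17 = 25 - 35 ≡ 43; y = λ·(18 - 43) - 14 ≡ 20. → (43, 20)
4Q: (43, 20) + (17, 9). λ = (9 - 20)/(17 - 43) ≡ 42/27 mod 53. 27⁻¹ ≡ 2 (mod 53), so λ ≡ 31.
  x = λ² - 43 - 17 = 961 - 60 ≡ 0; y = λ·(43 - 0) - 20 ≡ 41. → (0, 41)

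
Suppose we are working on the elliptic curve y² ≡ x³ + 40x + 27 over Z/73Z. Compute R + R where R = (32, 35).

(17, 27)

tangent at (32, 35): λ = (3·32² + 40)/(2·35) ≡ 46/70. 70⁻¹ ≡ 24 (mod 73) since 70·24 = 1680 ≡ 1, so λ ≡ 46·24 ≡ 9.
  x = λ² - 32 - 32 = 81 - 64 ≡ 17; y = λ·(32 - 17) - 35 ≡ 27. → (17, 27)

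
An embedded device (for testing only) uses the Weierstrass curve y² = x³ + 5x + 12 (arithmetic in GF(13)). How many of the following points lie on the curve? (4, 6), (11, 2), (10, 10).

1

(4, 6): 6² ≡ 10, rhs ≡ 5 → off.
(11, 2): 2² ≡ 4, rhs ≡ 7 → off.
(10, 10): 10² ≡ 9, rhs ≡ 9 → on.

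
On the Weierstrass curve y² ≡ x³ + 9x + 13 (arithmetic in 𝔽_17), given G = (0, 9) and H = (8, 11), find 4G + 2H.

First 4G:
Repeated addition: build up to 4G.
2G: tangent at (0, 9): λ = (3·0² + 9)/(2·9) ≡ 9/1. 1⁻¹ ≡ 1 (mod 17) since 1·1 = 1 ≡ 1, so λ ≡ 9·1 ≡ 9.
  x = λ² - 0 - 0 = 81 - 0 ≡ 13; y = λ·(0 - 13) - 9 ≡ 10. → (13, 10)
3G: (13, 10) + (0, 9). λ = (9 - 10)/(0 - 13) ≡ 16/4 mod 17. 4⁻¹ ≡ 13 (mod 17), so λ ≡ 4.
  x = λ² - 13 - 0 = 16 - 13 ≡ 3; y = λ·(13 - 3) - 10 ≡ 13. → (3, 13)
4G: (3, 13) + (0, 9). λ = (9 - 13)/(0 - 3) ≡ 13/14 mod 17. 14⁻¹ ≡ 11 (mod 17), so λ ≡ 7.
  x = λ² - 3 - 0 = 49 - 3 ≡ 12; y = λ·(3 - 12) - 13 ≡ 9. → (12, 9)
4G = (12, 9).
Next 2H:
Repeated addition: build up to 2H.
2H: tangent at (8, 11): λ = (3·8² + 9)/(2·11) ≡ 14/5. 5⁻¹ ≡ 7 (mod 17), so λ ≡ 14·7 ≡ 13.
  x = λ² - 8 - 8 = 169 - 16 ≡ 0; y = λ·(8 - 0) - 11 ≡ 8. → (0, 8)
2H = (0, 8).
Finally 4G + 2H:
(12, 9) + (0, 8). λ = (8 - 9)/(0 - 12) ≡ 16/5 mod 17. 5⁻¹ ≡ 7 (mod 17) since 5·7 = 35 ≡ 1, so λ ≡ 10.
  x = λ² - 12 - 0 = 100 - 12 ≡ 3; y = λ·(12 - 3) - 9 ≡ 13. → (3, 13)

(3, 13)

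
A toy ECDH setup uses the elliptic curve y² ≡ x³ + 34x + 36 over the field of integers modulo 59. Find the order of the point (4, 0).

2P: (4, 0) + (4, 0): same x and y₁ ≡ -y₂, so the sum is ∞.
2P = ∞, so the order is 2.

2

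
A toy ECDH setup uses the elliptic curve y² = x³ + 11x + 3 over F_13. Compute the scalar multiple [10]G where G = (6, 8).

(11, 5)

Repeated addition: build up to 10G.
2G: tangent at (6, 8): λ = (3·6² + 11)/(2·8) ≡ 2/3. 3⁻¹ ≡ 9 (mod 13) since 3·9 = 27 ≡ 1, so λ ≡ 2·9 ≡ 5.
  x = λ² - 6 - 6 = 25 - 12 ≡ 0; y = λ·(6 - 0) - 8 ≡ 9. → (0, 9)
3G: (0, 9) + (6, 8). λ = (8 - 9)/(6 - 0) ≡ 12/6 mod 13. 6⁻¹ ≡ 11 (mod 13) since 6·11 = 66 ≡ 1, so λ ≡ 2.
  x = λ² - 0 - 6 = 4 - 6 ≡ 11; y = λ·(0 - 11) - 9 ≡ 8. → (11, 8)
4G: (11, 8) + (6, 8). λ = (8 - 8)/(6 - 11) ≡ 0/8 mod 13. 8⁻¹ ≡ 5 (mod 13), so λ ≡ 0.
  x = λ² - 11 - 6 = 0 - 17 ≡ 9; y = λ·(11 - 9) - 8 ≡ 5. → (9, 5)
5G: (9, 5) + (6, 8). λ = (8 - 5)/(6 - 9) ≡ 3/10 mod 13. 10⁻¹ ≡ 4 (mod 13), so λ ≡ 12.
  x = λ² - 9 - 6 = 144 - 15 ≡ 12; y = λ·(9 - 12) - 5 ≡ 11. → (12, 11)
6G: (12, 11) + (6, 8). λ = (8 - 11)/(6 - 12) ≡ 10/7 mod 13. 7⁻¹ ≡ 2 (mod 13), so λ ≡ 7.
  x = λ² - 12 - 6 = 49 - 18 ≡ 5; y = λ·(12 - 5) - 11 ≡ 12. → (5, 12)
7G: (5, 12) + (6, 8). λ = (8 - 12)/(6 - 5) ≡ 9/1 mod 13. 1⁻¹ ≡ 1 (mod 13), so λ ≡ 9.
  x = λ² - 5 - 6 = 81 - 11 ≡ 5; y = λ·(5 - 5) - 12 ≡ 1. → (5, 1)
8G: (5, 1) + (6, 8). λ = (8 - 1)/(6 - 5) ≡ 7/1 mod 13. 1⁻¹ ≡ 1 (mod 13), so λ ≡ 7.
  x = λ² - 5 - 6 = 49 - 11 ≡ 12; y = λ·(5 - 12) - 1 ≡ 2. → (12, 2)
9G: (12, 2) + (6, 8). λ = (8 - 2)/(6 - 12) ≡ 6/7 mod 13. 7⁻¹ ≡ 2 (mod 13), so λ ≡ 12.
  x = λ² - 12 - 6 = 144 - 18 ≡ 9; y = λ·(12 - 9) - 2 ≡ 8. → (9, 8)
10G: (9, 8) + (6, 8). λ = (8 - 8)/(6 - 9) ≡ 0/10 mod 13. 10⁻¹ ≡ 4 (mod 13), so λ ≡ 0.
  x = λ² - 9 - 6 = 0 - 15 ≡ 11; y = λ·(9 - 11) - 8 ≡ 5. → (11, 5)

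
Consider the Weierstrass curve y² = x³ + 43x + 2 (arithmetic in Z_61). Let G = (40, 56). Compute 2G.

tangent at (40, 56): λ = (3·40² + 43)/(2·56) ≡ 24/51. 51⁻¹ ≡ 6 (mod 61), so λ ≡ 24·6 ≡ 22.
  x = λ² - 40 - 40 = 484 - 80 ≡ 38; y = λ·(40 - 38) - 56 ≡ 49. → (38, 49)

(38, 49)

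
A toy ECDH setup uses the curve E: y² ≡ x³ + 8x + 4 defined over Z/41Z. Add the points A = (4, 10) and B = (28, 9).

(4, 10) + (28, 9). λ = (9 - 10)/(28 - 4) ≡ 40/24 mod 41. 24⁻¹ ≡ 12 (mod 41), so λ ≡ 29.
  x = λ² - 4 - 28 = 841 - 32 ≡ 30; y = λ·(4 - 30) - 10 ≡ 15. → (30, 15)

(30, 15)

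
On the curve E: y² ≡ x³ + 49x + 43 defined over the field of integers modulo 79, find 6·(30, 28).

(29, 40)

Write P = (30, 28).
Repeated addition: build up to 6P.
2P: tangent at (30, 28): λ = (3·30² + 49)/(2·28) ≡ 63/56. 56⁻¹ ≡ 24 (mod 79) since 56·24 = 1344 ≡ 1, so λ ≡ 63·24 ≡ 11.
  x = λ² - 30 - 30 = 121 - 60 ≡ 61; y = λ·(30 - 61) - 28 ≡ 26. → (61, 26)
3P: (61, 26) + (30, 28). λ = (28 - 26)/(30 - 61) ≡ 2/48 mod 79. 48⁻¹ ≡ 28 (mod 79) since 48·28 = 1344 ≡ 1, so λ ≡ 56.
  x = λ² - 61 - 30 = 3136 - 91 ≡ 43; y = λ·(61 - 43) - 26 ≡ 34. → (43, 34)
4P: (43, 34) + (30, 28). λ = (28 - 34)/(30 - 43) ≡ 73/66 mod 79. 66⁻¹ ≡ 6 (mod 79), so λ ≡ 43.
  x = λ² - 43 - 30 = 1849 - 73 ≡ 38; y = λ·(43 - 38) - 34 ≡ 23. → (38, 23)
5P: (38, 23) + (30, 28). λ = (28 - 23)/(30 - 38) ≡ 5/71 mod 79. 71⁻¹ ≡ 69 (mod 79) since 71·69 = 4899 ≡ 1, so λ ≡ 29.
  x = λ² - 38 - 30 = 841 - 68 ≡ 62; y = λ·(38 - 62) - 23 ≡ 71. → (62, 71)
6P: (62, 71) + (30, 28). λ = (28 - 71)/(30 - 62) ≡ 36/47 mod 79. 47⁻¹ ≡ 37 (mod 79), so λ ≡ 68.
  x = λ² - 62 - 30 = 4624 - 92 ≡ 29; y = λ·(62 - 29) - 71 ≡ 40. → (29, 40)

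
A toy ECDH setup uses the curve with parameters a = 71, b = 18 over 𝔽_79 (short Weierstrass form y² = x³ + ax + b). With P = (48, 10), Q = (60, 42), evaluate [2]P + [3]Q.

(24, 46)

First 2P:
Repeated addition: build up to 2P.
2P: tangent at (48, 10): λ = (3·48² + 71)/(2·10) ≡ 31/20. 20⁻¹ ≡ 4 (mod 79), so λ ≡ 31·4 ≡ 45.
  x = λ² - 48 - 48 = 2025 - 96 ≡ 33; y = λ·(48 - 33) - 10 ≡ 33. → (33, 33)
2P = (33, 33).
Next 3Q:
Repeated addition: build up to 3Q.
2Q: tangent at (60, 42): λ = (3·60² + 71)/(2·42) ≡ 48/5. 5⁻¹ ≡ 16 (mod 79), so λ ≡ 48·16 ≡ 57.
  x = λ² - 60 - 60 = 3249 - 120 ≡ 48; y = λ·(60 - 48) - 42 ≡ 10. → (48, 10)
3Q: (48, 10) + (60, 42). λ = (42 - 10)/(60 - 48) ≡ 32/12 mod 79. 12⁻¹ ≡ 33 (mod 79), so λ ≡ 29.
  x = λ² - 48 - 60 = 841 - 108 ≡ 22; y = λ·(48 - 22) - 10 ≡ 33. → (22, 33)
3Q = (22, 33).
Finally 2P + 3Q:
(33, 33) + (22, 33). λ = (33 - 33)/(22 - 33) ≡ 0/68 mod 79. 68⁻¹ ≡ 43 (mod 79), so λ ≡ 0.
  x = λ² - 33 - 22 = 0 - 55 ≡ 24; y = λ·(33 - 24) - 33 ≡ 46. → (24, 46)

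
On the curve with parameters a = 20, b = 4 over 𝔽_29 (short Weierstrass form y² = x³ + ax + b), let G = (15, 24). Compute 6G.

O

Repeated addition: build up to 6G.
2G: tangent at (15, 24): λ = (3·15² + 20)/(2·24) ≡ 28/19. 19⁻¹ ≡ 26 (mod 29) since 19·26 = 494 ≡ 1, so λ ≡ 28·26 ≡ 3.
  x = λ² - 15 - 15 = 9 - 30 ≡ 8; y = λ·(15 - 8) - 24 ≡ 26. → (8, 26)
3G: (8, 26) + (15, 24). λ = (24 - 26)/(15 - 8) ≡ 27/7 mod 29. 7⁻¹ ≡ 25 (mod 29), so λ ≡ 8.
  x = λ² - 8 - 15 = 64 - 23 ≡ 12; y = λ·(8 - 12) - 26 ≡ 0. → (12, 0)
4G: (12, 0) + (15, 24). λ = (24 - 0)/(15 - 12) ≡ 24/3 mod 29. 3⁻¹ ≡ 10 (mod 29), so λ ≡ 8.
  x = λ² - 12 - 15 = 64 - 27 ≡ 8; y = λ·(12 - 8) - 0 ≡ 3. → (8, 3)
5G: (8, 3) + (15, 24). λ = (24 - 3)/(15 - 8) ≡ 21/7 mod 29. 7⁻¹ ≡ 25 (mod 29), so λ ≡ 3.
  x = λ² - 8 - 15 = 9 - 23 ≡ 15; y = λ·(8 - 15) - 3 ≡ 5. → (15, 5)
6G: (15, 5) + (15, 24): same x and y₁ ≡ -y₂, so the sum is O.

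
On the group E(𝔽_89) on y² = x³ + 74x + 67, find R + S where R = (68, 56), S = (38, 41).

(50, 42)

(68, 56) + (38, 41). λ = (41 - 56)/(38 - 68) ≡ 74/59 mod 89. 59⁻¹ ≡ 86 (mod 89), so λ ≡ 45.
  x = λ² - 68 - 38 = 2025 - 106 ≡ 50; y = λ·(68 - 50) - 56 ≡ 42. → (50, 42)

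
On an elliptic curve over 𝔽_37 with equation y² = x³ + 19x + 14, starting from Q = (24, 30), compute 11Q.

Repeated addition: build up to 11Q.
2Q: tangent at (24, 30): λ = (3·24² + 19)/(2·30) ≡ 8/23. 23⁻¹ ≡ 29 (mod 37), so λ ≡ 8·29 ≡ 10.
  x = λ² - 24 - 24 = 100 - 48 ≡ 15; y = λ·(24 - 15) - 30 ≡ 23. → (15, 23)
3Q: (15, 23) + (24, 30). λ = (30 - 23)/(24 - 15) ≡ 7/9 mod 37. 9⁻¹ ≡ 33 (mod 37) since 9·33 = 297 ≡ 1, so λ ≡ 9.
  x = λ² - 15 - 24 = 81 - 39 ≡ 5; y = λ·(15 - 5) - 23 ≡ 30. → (5, 30)
4Q: (5, 30) + (24, 30). λ = (30 - 30)/(24 - 5) ≡ 0/19 mod 37. 19⁻¹ ≡ 2 (mod 37) since 19·2 = 38 ≡ 1, so λ ≡ 0.
  x = λ² - 5 - 24 = 0 - 29 ≡ 8; y = λ·(5 - 8) - 30 ≡ 7. → (8, 7)
5Q: (8, 7) + (24, 30). λ = (30 - 7)/(24 - 8) ≡ 23/16 mod 37. 16⁻¹ ≡ 7 (mod 37) since 16·7 = 112 ≡ 1, so λ ≡ 13.
  x = λ² - 8 - 24 = 169 - 32 ≡ 26; y = λ·(8 - 26) - 7 ≡ 18. → (26, 18)
6Q: (26, 18) + (24, 30). λ = (30 - 18)/(24 - 26) ≡ 12/35 mod 37. 35⁻¹ ≡ 18 (mod 37) since 35·18 = 630 ≡ 1, so λ ≡ 31.
  x = λ² - 26 - 24 = 961 - 50 ≡ 23; y = λ·(26 - 23) - 18 ≡ 1. → (23, 1)
7Q: (23, 1) + (24, 30). λ = (30 - 1)/(24 - 23) ≡ 29/1 mod 37. 1⁻¹ ≡ 1 (mod 37), so λ ≡ 29.
  x = λ² - 23 - 24 = 841 - 47 ≡ 17; y = λ·(23 - 17) - 1 ≡ 25. → (17, 25)
8Q: (17, 25) + (24, 30). λ = (30 - 25)/(24 - 17) ≡ 5/7 mod 37. 7⁻¹ ≡ 16 (mod 37), so λ ≡ 6.
  x = λ² - 17 - 24 = 36 - 41 ≡ 32; y = λ·(17 - 32) - 25 ≡ 33. → (32, 33)
9Q: (32, 33) + (24, 30). λ = (30 - 33)/(24 - 32) ≡ 34/29 mod 37. 29⁻¹ ≡ 23 (mod 37), so λ ≡ 5.
  x = λ² - 32 - 24 = 25 - 56 ≡ 6; y = λ·(32 - 6) - 33 ≡ 23. → (6, 23)
10Q: (6, 23) + (24, 30). λ = (30 - 23)/(24 - 6) ≡ 7/18 mod 37. 18⁻¹ ≡ 35 (mod 37) since 18·35 = 630 ≡ 1, so λ ≡ 23.
  x = λ² - 6 - 24 = 529 - 30 ≡ 18; y = λ·(6 - 18) - 23 ≡ 34. → (18, 34)
11Q: (18, 34) + (24, 30). λ = (30 - 34)/(24 - 18) ≡ 33/6 mod 37. 6⁻¹ ≡ 31 (mod 37), so λ ≡ 24.
  x = λ² - 18 - 24 = 576 - 42 ≡ 16; y = λ·(18 - 16) - 34 ≡ 14. → (16, 14)

(16, 14)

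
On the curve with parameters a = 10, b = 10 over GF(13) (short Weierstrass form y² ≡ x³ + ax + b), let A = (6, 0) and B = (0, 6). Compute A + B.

(8, 2)

(6, 0) + (0, 6). λ = (6 - 0)/(0 - 6) ≡ 6/7 mod 13. 7⁻¹ ≡ 2 (mod 13) since 7·2 = 14 ≡ 1, so λ ≡ 12.
  x = λ² - 6 - 0 = 144 - 6 ≡ 8; y = λ·(6 - 8) - 0 ≡ 2. → (8, 2)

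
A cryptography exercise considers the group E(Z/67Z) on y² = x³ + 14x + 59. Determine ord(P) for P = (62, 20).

4

2P: tangent at (62, 20): λ = (3·62² + 14)/(2·20) ≡ 22/40. 40⁻¹ ≡ 62 (mod 67), so λ ≡ 22·62 ≡ 24.
  x = λ² - 62 - 62 = 576 - 124 ≡ 50; y = λ·(62 - 50) - 20 ≡ 0. → (50, 0)
3P: (50, 0) + (62, 20). λ = (20 - 0)/(62 - 50) ≡ 20/12 mod 67. 12⁻¹ ≡ 28 (mod 67), so λ ≡ 24.
  x = λ² - 50 - 62 = 576 - 112 ≡ 62; y = λ·(50 - 62) - 0 ≡ 47. → (62, 47)
4P: (62, 47) + (62, 20): same x and y₁ ≡ -y₂, so the sum is ∞.
4P = ∞, so the order is 4.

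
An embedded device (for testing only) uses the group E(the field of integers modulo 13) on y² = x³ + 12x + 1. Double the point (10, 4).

tangent at (10, 4): λ = (3·10² + 12)/(2·4) ≡ 0/8. 8⁻¹ ≡ 5 (mod 13), so λ ≡ 0·5 ≡ 0.
  x = λ² - 10 - 10 = 0 - 20 ≡ 6; y = λ·(10 - 6) - 4 ≡ 9. → (6, 9)

(6, 9)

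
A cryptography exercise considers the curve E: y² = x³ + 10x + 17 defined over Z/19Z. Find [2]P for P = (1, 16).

tangent at (1, 16): λ = (3·1² + 10)/(2·16) ≡ 13/13. 13⁻¹ ≡ 3 (mod 19), so λ ≡ 13·3 ≡ 1.
  x = λ² - 1 - 1 = 1 - 2 ≡ 18; y = λ·(1 - 18) - 16 ≡ 5. → (18, 5)

(18, 5)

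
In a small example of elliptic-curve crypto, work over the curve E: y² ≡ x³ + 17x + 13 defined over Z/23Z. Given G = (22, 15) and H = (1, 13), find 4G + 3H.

First 4G:
Repeated addition: build up to 4G.
2G: tangent at (22, 15): λ = (3·22² + 17)/(2·15) ≡ 20/7. 7⁻¹ ≡ 10 (mod 23), so λ ≡ 20·10 ≡ 16.
  x = λ² - 22 - 22 = 256 - 44 ≡ 5; y = λ·(22 - 5) - 15 ≡ 4. → (5, 4)
3G: (5, 4) + (22, 15). λ = (15 - 4)/(22 - 5) ≡ 11/17 mod 23. 17⁻¹ ≡ 19 (mod 23), so λ ≡ 2.
  x = λ² - 5 - 22 = 4 - 27 ≡ 0; y = λ·(5 - 0) - 4 ≡ 6. → (0, 6)
4G: (0, 6) + (22, 15). λ = (15 - 6)/(22 - 0) ≡ 9/22 mod 23. 22⁻¹ ≡ 22 (mod 23), so λ ≡ 14.
  x = λ² - 0 - 22 = 196 - 22 ≡ 13; y = λ·(0 - 13) - 6 ≡ 19. → (13, 19)
4G = (13, 19).
Next 3H:
Repeated addition: build up to 3H.
2H: tangent at (1, 13): λ = (3·1² + 17)/(2·13) ≡ 20/3. 3⁻¹ ≡ 8 (mod 23), so λ ≡ 20·8 ≡ 22.
  x = λ² - 1 - 1 = 484 - 2 ≡ 22; y = λ·(1 - 22) - 13 ≡ 8. → (22, 8)
3H: (22, 8) + (1, 13). λ = (13 - 8)/(1 - 22) ≡ 5/2 mod 23. 2⁻¹ ≡ 12 (mod 23) since 2·12 = 24 ≡ 1, so λ ≡ 14.
  x = λ² - 22 - 1 = 196 - 23 ≡ 12; y = λ·(22 - 12) - 8 ≡ 17. → (12, 17)
3H = (12, 17).
Finally 4G + 3H:
(13, 19) + (12, 17). λ = (17 - 19)/(12 - 13) ≡ 21/22 mod 23. 22⁻¹ ≡ 22 (mod 23), so λ ≡ 2.
  x = λ² - 13 - 12 = 4 - 25 ≡ 2; y = λ·(13 - 2) - 19 ≡ 3. → (2, 3)

(2, 3)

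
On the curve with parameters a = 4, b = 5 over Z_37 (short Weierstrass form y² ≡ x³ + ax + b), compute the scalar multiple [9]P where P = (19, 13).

Repeated addition: build up to 9P.
2P: tangent at (19, 13): λ = (3·19² + 4)/(2·13) ≡ 14/26. 26⁻¹ ≡ 10 (mod 37), so λ ≡ 14·10 ≡ 29.
  x = λ² - 19 - 19 = 841 - 38 ≡ 26; y = λ·(19 - 26) - 13 ≡ 6. → (26, 6)
3P: (26, 6) + (19, 13). λ = (13 - 6)/(19 - 26) ≡ 7/30 mod 37. 30⁻¹ ≡ 21 (mod 37) since 30·21 = 630 ≡ 1, so λ ≡ 36.
  x = λ² - 26 - 19 = 1296 - 45 ≡ 30; y = λ·(26 - 30) - 6 ≡ 35. → (30, 35)
4P: (30, 35) + (19, 13). λ = (13 - 35)/(19 - 30) ≡ 15/26 mod 37. 26⁻¹ ≡ 10 (mod 37), so λ ≡ 2.
  x = λ² - 30 - 19 = 4 - 49 ≡ 29; y = λ·(30 - 29) - 35 ≡ 4. → (29, 4)
5P: (29, 4) + (19, 13). λ = (13 - 4)/(19 - 29) ≡ 9/27 mod 37. 27⁻¹ ≡ 11 (mod 37) since 27·11 = 297 ≡ 1, so λ ≡ 25.
  x = λ² - 29 - 19 = 625 - 48 ≡ 22; y = λ·(29 - 22) - 4 ≡ 23. → (22, 23)
6P: (22, 23) + (19, 13). λ = (13 - 23)/(19 - 22) ≡ 27/34 mod 37. 34⁻¹ ≡ 12 (mod 37), so λ ≡ 28.
  x = λ² - 22 - 19 = 784 - 41 ≡ 3; y = λ·(22 - 3) - 23 ≡ 28. → (3, 28)
7P: (3, 28) + (19, 13). λ = (13 - 28)/(19 - 3) ≡ 22/16 mod 37. 16⁻¹ ≡ 7 (mod 37), so λ ≡ 6.
  x = λ² - 3 - 19 = 36 - 22 ≡ 14; y = λ·(3 - 14) - 28 ≡ 17. → (14, 17)
8P: (14, 17) + (19, 13). λ = (13 - 17)/(19 - 14) ≡ 33/5 mod 37. 5⁻¹ ≡ 15 (mod 37), so λ ≡ 14.
  x = λ² - 14 - 19 = 196 - 33 ≡ 15; y = λ·(14 - 15) - 17 ≡ 6. → (15, 6)
9P: (15, 6) + (19, 13). λ = (13 - 6)/(19 - 15) ≡ 7/4 mod 37. 4⁻¹ ≡ 28 (mod 37), so λ ≡ 11.
  x = λ² - 15 - 19 = 121 - 34 ≡ 13; y = λ·(15 - 13) - 6 ≡ 16. → (13, 16)

(13, 16)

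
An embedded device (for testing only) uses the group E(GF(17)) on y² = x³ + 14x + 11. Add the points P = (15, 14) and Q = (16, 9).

(11, 0)

(15, 14) + (16, 9). λ = (9 - 14)/(16 - 15) ≡ 12/1 mod 17. 1⁻¹ ≡ 1 (mod 17), so λ ≡ 12.
  x = λ² - 15 - 16 = 144 - 31 ≡ 11; y = λ·(15 - 11) - 14 ≡ 0. → (11, 0)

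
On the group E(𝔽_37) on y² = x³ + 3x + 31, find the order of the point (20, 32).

8

2P: tangent at (20, 32): λ = (3·20² + 3)/(2·32) ≡ 19/27. 27⁻¹ ≡ 11 (mod 37), so λ ≡ 19·11 ≡ 24.
  x = λ² - 20 - 20 = 576 - 40 ≡ 18; y = λ·(20 - 18) - 32 ≡ 16. → (18, 16)
3P: (18, 16) + (20, 32). λ = (32 - 16)/(20 - 18) ≡ 16/2 mod 37. 2⁻¹ ≡ 19 (mod 37) since 2·19 = 38 ≡ 1, so λ ≡ 8.
  x = λ² - 18 - 20 = 64 - 38 ≡ 26; y = λ·(18 - 26) - 16 ≡ 31. → (26, 31)
4P: (26, 31) + (20, 32). λ = (32 - 31)/(20 - 26) ≡ 1/31 mod 37. 31⁻¹ ≡ 6 (mod 37), so λ ≡ 6.
  x = λ² - 26 - 20 = 36 - 46 ≡ 27; y = λ·(26 - 27) - 31 ≡ 0. → (27, 0)
5P: (27, 0) + (20, 32). λ = (32 - 0)/(20 - 27) ≡ 32/30 mod 37. 30⁻¹ ≡ 21 (mod 37), so λ ≡ 6.
  x = λ² - 27 - 20 = 36 - 47 ≡ 26; y = λ·(27 - 26) - 0 ≡ 6. → (26, 6)
6P: (26, 6) + (20, 32). λ = (32 - 6)/(20 - 26) ≡ 26/31 mod 37. 31⁻¹ ≡ 6 (mod 37), so λ ≡ 8.
  x = λ² - 26 - 20 = 64 - 46 ≡ 18; y = λ·(26 - 18) - 6 ≡ 21. → (18, 21)
7P: (18, 21) + (20, 32). λ = (32 - 21)/(20 - 18) ≡ 11/2 mod 37. 2⁻¹ ≡ 19 (mod 37), so λ ≡ 24.
  x = λ² - 18 - 20 = 576 - 38 ≡ 20; y = λ·(18 - 20) - 21 ≡ 5. → (20, 5)
8P: (20, 5) + (20, 32): same x and y₁ ≡ -y₂, so the sum is O.
8P = O, so the order is 8.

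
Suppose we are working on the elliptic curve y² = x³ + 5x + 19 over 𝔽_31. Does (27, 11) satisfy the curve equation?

y² = 11² ≡ 28; x³ + 5x + 19 = 19837 ≡ 28 (mod 31). 28 = 28.

yes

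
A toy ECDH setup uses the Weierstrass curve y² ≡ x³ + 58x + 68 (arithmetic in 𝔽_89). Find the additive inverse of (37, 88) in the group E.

(37, 1)

-(37, 88) = (37, -88 mod 89) = (37, 1).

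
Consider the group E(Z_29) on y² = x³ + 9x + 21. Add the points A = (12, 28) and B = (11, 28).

(6, 1)

(12, 28) + (11, 28). λ = (28 - 28)/(11 - 12) ≡ 0/28 mod 29. 28⁻¹ ≡ 28 (mod 29), so λ ≡ 0.
  x = λ² - 12 - 11 = 0 - 23 ≡ 6; y = λ·(12 - 6) - 28 ≡ 1. → (6, 1)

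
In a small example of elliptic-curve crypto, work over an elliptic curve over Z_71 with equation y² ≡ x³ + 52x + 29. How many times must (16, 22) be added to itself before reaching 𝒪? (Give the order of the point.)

2P: tangent at (16, 22): λ = (3·16² + 52)/(2·22) ≡ 39/44. 44⁻¹ ≡ 21 (mod 71), so λ ≡ 39·21 ≡ 38.
  x = λ² - 16 - 16 = 1444 - 32 ≡ 63; y = λ·(16 - 63) - 22 ≡ 38. → (63, 38)
3P: (63, 38) + (16, 22). λ = (22 - 38)/(16 - 63) ≡ 55/24 mod 71. 24⁻¹ ≡ 3 (mod 71) since 24·3 = 72 ≡ 1, so λ ≡ 23.
  x = λ² - 63 - 16 = 529 - 79 ≡ 24; y = λ·(63 - 24) - 38 ≡ 7. → (24, 7)
4P: (24, 7) + (16, 22). λ = (22 - 7)/(16 - 24) ≡ 15/63 mod 71. 63⁻¹ ≡ 62 (mod 71) since 63·62 = 3906 ≡ 1, so λ ≡ 7.
  x = λ² - 24 - 16 = 49 - 40 ≡ 9; y = λ·(24 - 9) - 7 ≡ 27. → (9, 27)
5P: (9, 27) + (16, 22). λ = (22 - 27)/(16 - 9) ≡ 66/7 mod 71. 7⁻¹ ≡ 61 (mod 71) since 7·61 = 427 ≡ 1, so λ ≡ 50.
  x = λ² - 9 - 16 = 2500 - 25 ≡ 61; y = λ·(9 - 61) - 27 ≡ 0. → (61, 0)
6P: (61, 0) + (16, 22). λ = (22 - 0)/(16 - 61) ≡ 22/26 mod 71. 26⁻¹ ≡ 41 (mod 71) since 26·41 = 1066 ≡ 1, so λ ≡ 50.
  x = λ² - 61 - 16 = 2500 - 77 ≡ 9; y = λ·(61 - 9) - 0 ≡ 44. → (9, 44)
7P: (9, 44) + (16, 22). λ = (22 - 44)/(16 - 9) ≡ 49/7 mod 71. 7⁻¹ ≡ 61 (mod 71), so λ ≡ 7.
  x = λ² - 9 - 16 = 49 - 25 ≡ 24; y = λ·(9 - 24) - 44 ≡ 64. → (24, 64)
8P: (24, 64) + (16, 22). λ = (22 - 64)/(16 - 24) ≡ 29/63 mod 71. 63⁻¹ ≡ 62 (mod 71) since 63·62 = 3906 ≡ 1, so λ ≡ 23.
  x = λ² - 24 - 16 = 529 - 40 ≡ 63; y = λ·(24 - 63) - 64 ≡ 33. → (63, 33)
9P: (63, 33) + (16, 22). λ = (22 - 33)/(16 - 63) ≡ 60/24 mod 71. 24⁻¹ ≡ 3 (mod 71), so λ ≡ 38.
  x = λ² - 63 - 16 = 1444 - 79 ≡ 16; y = λ·(63 - 16) - 33 ≡ 49. → (16, 49)
10P: (16, 49) + (16, 22): same x and y₁ ≡ -y₂, so the sum is 𝒪.
10P = 𝒪, so the order is 10.

10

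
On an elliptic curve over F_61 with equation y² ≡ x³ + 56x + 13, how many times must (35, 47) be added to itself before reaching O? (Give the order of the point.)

10

2P: tangent at (35, 47): λ = (3·35² + 56)/(2·47) ≡ 10/33. 33⁻¹ ≡ 37 (mod 61) since 33·37 = 1221 ≡ 1, so λ ≡ 10·37 ≡ 4.
  x = λ² - 35 - 35 = 16 - 70 ≡ 7; y = λ·(35 - 7) - 47 ≡ 4. → (7, 4)
3P: (7, 4) + (35, 47). λ = (47 - 4)/(35 - 7) ≡ 43/28 mod 61. 28⁻¹ ≡ 24 (mod 61) since 28·24 = 672 ≡ 1, so λ ≡ 56.
  x = λ² - 7 - 35 = 3136 - 42 ≡ 44; y = λ·(7 - 44) - 4 ≡ 59. → (44, 59)
4P: (44, 59) + (35, 47). λ = (47 - 59)/(35 - 44) ≡ 49/52 mod 61. 52⁻¹ ≡ 27 (mod 61), so λ ≡ 42.
  x = λ² - 44 - 35 = 1764 - 79 ≡ 38; y = λ·(44 - 38) - 59 ≡ 10. → (38, 10)
5P: (38, 10) + (35, 47). λ = (47 - 10)/(35 - 38) ≡ 37/58 mod 61. 58⁻¹ ≡ 20 (mod 61) since 58·20 = 1160 ≡ 1, so λ ≡ 8.
  x = λ² - 38 - 35 = 64 - 73 ≡ 52; y = λ·(38 - 52) - 10 ≡ 0. → (52, 0)
6P: (52, 0) + (35, 47). λ = (47 - 0)/(35 - 52) ≡ 47/44 mod 61. 44⁻¹ ≡ 43 (mod 61), so λ ≡ 8.
  x = λ² - 52 - 35 = 64 - 87 ≡ 38; y = λ·(52 - 38) - 0 ≡ 51. → (38, 51)
7P: (38, 51) + (35, 47). λ = (47 - 51)/(35 - 38) ≡ 57/58 mod 61. 58⁻¹ ≡ 20 (mod 61), so λ ≡ 42.
  x = λ² - 38 - 35 = 1764 - 73 ≡ 44; y = λ·(38 - 44) - 51 ≡ 2. → (44, 2)
8P: (44, 2) + (35, 47). λ = (47 - 2)/(35 - 44) ≡ 45/52 mod 61. 52⁻¹ ≡ 27 (mod 61), so λ ≡ 56.
  x = λ² - 44 - 35 = 3136 - 79 ≡ 7; y = λ·(44 - 7) - 2 ≡ 57. → (7, 57)
9P: (7, 57) + (35, 47). λ = (47 - 57)/(35 - 7) ≡ 51/28 mod 61. 28⁻¹ ≡ 24 (mod 61) since 28·24 = 672 ≡ 1, so λ ≡ 4.
  x = λ² - 7 - 35 = 16 - 42 ≡ 35; y = λ·(7 - 35) - 57 ≡ 14. → (35, 14)
10P: (35, 14) + (35, 47): same x and y₁ ≡ -y₂, so the sum is O.
10P = O, so the order is 10.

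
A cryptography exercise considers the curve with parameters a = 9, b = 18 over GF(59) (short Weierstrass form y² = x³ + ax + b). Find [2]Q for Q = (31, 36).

tangent at (31, 36): λ = (3·31² + 9)/(2·36) ≡ 1/13. 13⁻¹ ≡ 50 (mod 59) since 13·50 = 650 ≡ 1, so λ ≡ 1·50 ≡ 50.
  x = λ² - 31 - 31 = 2500 - 62 ≡ 19; y = λ·(31 - 19) - 36 ≡ 33. → (19, 33)

(19, 33)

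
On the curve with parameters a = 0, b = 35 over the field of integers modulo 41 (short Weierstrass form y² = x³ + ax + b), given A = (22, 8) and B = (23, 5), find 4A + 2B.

(2, 24)

First 4A:
Double-and-add on 4 = (100)₂. Start with A = (22, 8) for the leading 1-bit.
double: tangent at (22, 8): λ = (3·22² + 0)/(2·8) ≡ 17/16. 16⁻¹ ≡ 18 (mod 41), so λ ≡ 17·18 ≡ 19.
  x = λ² - 22 - 22 = 361 - 44 ≡ 30; y = λ·(22 - 30) - 8 ≡ 4. → (30, 4)
double: tangent at (30, 4): λ = (3·30² + 0)/(2·4) ≡ 35/8. 8⁻¹ ≡ 36 (mod 41) since 8·36 = 288 ≡ 1, so λ ≡ 35·36 ≡ 30.
  x = λ² - 30 - 30 = 900 - 60 ≡ 20; y = λ·(30 - 20) - 4 ≡ 9. → (20, 9)
4A = (20, 9).
Next 2B:
Repeated addition: build up to 2B.
2B: tangent at (23, 5): λ = (3·23² + 0)/(2·5) ≡ 29/10. 10⁻¹ ≡ 37 (mod 41) since 10·37 = 370 ≡ 1, so λ ≡ 29·37 ≡ 7.
  x = λ² - 23 - 23 = 49 - 46 ≡ 3; y = λ·(23 - 3) - 5 ≡ 12. → (3, 12)
2B = (3, 12).
Finally 4A + 2B:
(20, 9) + (3, 12). λ = (12 - 9)/(3 - 20) ≡ 3/24 mod 41. 24⁻¹ ≡ 12 (mod 41) since 24·12 = 288 ≡ 1, so λ ≡ 36.
  x = λ² - 20 - 3 = 1296 - 23 ≡ 2; y = λ·(20 - 2) - 9 ≡ 24. → (2, 24)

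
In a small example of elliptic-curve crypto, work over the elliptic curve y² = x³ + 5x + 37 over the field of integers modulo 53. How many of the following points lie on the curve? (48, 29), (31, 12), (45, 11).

(48, 29): 29² ≡ 46, rhs ≡ 46 → on.
(31, 12): 12² ≡ 38, rhs ≡ 38 → on.
(45, 11): 11² ≡ 15, rhs ≡ 15 → on.

3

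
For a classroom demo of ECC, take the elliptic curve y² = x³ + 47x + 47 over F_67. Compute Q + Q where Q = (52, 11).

tangent at (52, 11): λ = (3·52² + 47)/(2·11) ≡ 52/22. 22⁻¹ ≡ 64 (mod 67) since 22·64 = 1408 ≡ 1, so λ ≡ 52·64 ≡ 45.
  x = λ² - 52 - 52 = 2025 - 104 ≡ 45; y = λ·(52 - 45) - 11 ≡ 36. → (45, 36)

(45, 36)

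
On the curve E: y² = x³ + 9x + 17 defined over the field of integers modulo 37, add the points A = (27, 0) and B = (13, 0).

(27, 0) + (13, 0). λ = (0 - 0)/(13 - 27) ≡ 0/23 mod 37. 23⁻¹ ≡ 29 (mod 37), so λ ≡ 0.
  x = λ² - 27 - 13 = 0 - 40 ≡ 34; y = λ·(27 - 34) - 0 ≡ 0. → (34, 0)

(34, 0)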